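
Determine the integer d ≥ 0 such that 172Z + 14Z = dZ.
In the PID Z, (a, b) is generated by gcd(a, b). Compute gcd(172, 14) with the extended Euclidean algorithm, tracking rows (r, s, t) with s·172 + t·14 = r:
  row A: (172, 1, 0)   [1·172 + 0·14 = 172]
  row B: (14, 0, 1)   [0·172 + 1·14 = 14]
  172 = 12·14 + 4   → row C = row A − 12·row B = (4, 1, −12)   [check: 1·172 − 12·14 = 4]
  14 = 3·4 + 2   → row D = row B − 3·row C = (2, −3, 37)   [check: −3·172 + 37·14 = 2]
  4 = 2·2 + 0   → remainder 0, stop. gcd = 2 (last nonzero row D).
So gcd(172, 14) = 2, with Bézout identity −3·172 + 37·14 = 2. Containment (⊇): the Bézout identity exhibits 2 as an element of (172, 14), giving (2) ⊆ (172, 14). Containment (⊆): since 2 | 172 and 2 | 14 (172 = 2·86, 14 = 2·7), every Z-linear combination of 172 and 14 is divisible by 2, so (172, 14) ⊆ (2). Therefore (172, 14) = (2), d = 2.

Final answer: (172, 14) = (2); d = 2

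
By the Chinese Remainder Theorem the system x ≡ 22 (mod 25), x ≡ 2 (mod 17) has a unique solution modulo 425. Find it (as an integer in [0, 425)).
The moduli 25, 17 are pairwise coprime, so by the CRT there is a unique solution mod 25·17 = 425.
Solve by successive substitution. Start with x ≡ 22 (mod 25).
  Combine with x ≡ 2 (mod 17): write x = 22 + 25·t and require 22 + 25·t ≡ 2 (mod 17), i.e. 25·t ≡ 2 − 22 ≡ 14 (mod 17). Since 25^(−1) ≡ 15 (mod 17) (25 ≡ 8 (mod 17)), t ≡ 15·14 ≡ 6 (mod 17). So x ≡ 22 + 25·6 = 172 (mod 425).
Unique solution in [0, 425): x = 172.

Final answer: x ≡ 172 (mod 425); the representative in [0, 425) is 172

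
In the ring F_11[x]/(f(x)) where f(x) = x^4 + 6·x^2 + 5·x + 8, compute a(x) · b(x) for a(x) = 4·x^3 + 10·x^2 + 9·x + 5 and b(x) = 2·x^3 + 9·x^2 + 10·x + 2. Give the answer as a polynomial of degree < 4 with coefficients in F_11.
a · b ≡ 10·x^3 + 3·x^2 + 2 (mod f(x))

Multiply as integer polynomials: a · b = 8·x^6 + 56·x^5 + 148·x^4 + 199·x^3 + 155·x^2 + 68·x + 10. Reducing coefficients mod 11: a · b ≡ 8·x^6 + x^5 + 5·x^4 + x^3 + x^2 + 2·x + 10. Now divide by f(x) = x^4 + 6·x^2 + 5·x + 8 in F_11[x], eliminating the leading term at each step:
  leading term 8·x^6: subtract (8·x^2)·f(x) = 8·x^6 + 4·x^4 + 7·x^3 + 9·x^2, leaving x^5 + x^4 + 5·x^3 + 3·x^2 + 2·x + 10 (coefficients mod 11)
  leading term x^5: subtract (x)·f(x) = x^5 + 6·x^3 + 5·x^2 + 8·x, leaving x^4 + 10·x^3 + 9·x^2 + 5·x + 10 (coefficients mod 11)
  leading term x^4: subtract (1)·f(x) = x^4 + 6·x^2 + 5·x + 8, leaving 10·x^3 + 3·x^2 + 2 (coefficients mod 11)
The degree is now < 4, so this is the remainder. Hence a · b ≡ 10·x^3 + 3·x^2 + 2 in F_11[x]/(f).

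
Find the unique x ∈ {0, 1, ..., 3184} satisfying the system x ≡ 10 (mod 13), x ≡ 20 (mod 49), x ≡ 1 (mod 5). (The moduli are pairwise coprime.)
x ≡ 3156 (mod 3185); the representative in [0, 3185) is 3156

The moduli 13, 49, 5 are pairwise coprime, so by the CRT there is a unique solution mod 13·49·5 = 3185.
Solve by successive substitution. Start with x ≡ 10 (mod 13).
  Combine with x ≡ 20 (mod 49): write x = 10 + 13·t and require 10 + 13·t ≡ 20 (mod 49), i.e. 13·t ≡ 20 − 10 ≡ 10 (mod 49). Since 13^(−1) ≡ 34 (mod 49), t ≡ 34·10 ≡ 46 (mod 49). So x ≡ 10 + 13·46 = 608 (mod 637).
  Combine with x ≡ 1 (mod 5): write x = 608 + 637·t and require 608 + 637·t ≡ 1 (mod 5), i.e. 637·t ≡ 1 − 608 ≡ 3 (mod 5). Since 637^(−1) ≡ 3 (mod 5) (637 ≡ 2 (mod 5)), t ≡ 3·3 ≡ 4 (mod 5). So x ≡ 608 + 637·4 = 3156 (mod 3185).
Unique solution in [0, 3185): x = 3156.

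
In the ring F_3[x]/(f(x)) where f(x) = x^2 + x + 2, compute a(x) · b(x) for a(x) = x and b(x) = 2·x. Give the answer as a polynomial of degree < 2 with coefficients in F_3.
a · b ≡ x + 2 (mod f(x))

Multiply as integer polynomials: a · b = 2·x^2. Reducing coefficients mod 3: a · b ≡ 2·x^2. Now divide by f(x) = x^2 + x + 2 in F_3[x], eliminating the leading term at each step:
  leading term 2·x^2: subtract (2)·f(x) = 2·x^2 + 2·x + 1, leaving x + 2 (coefficients mod 3)
The degree is now < 2, so this is the remainder. Hence a · b ≡ x + 2 in F_3[x]/(f).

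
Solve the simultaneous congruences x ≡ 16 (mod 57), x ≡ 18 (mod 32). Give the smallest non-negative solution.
x ≡ 1042 (mod 1824); the representative in [0, 1824) is 1042

The moduli 57, 32 are pairwise coprime, so by the CRT there is a unique solution mod 57·32 = 1824.
Solve by successive substitution. Start with x ≡ 16 (mod 57).
  Combine with x ≡ 18 (mod 32): write x = 16 + 57·t and require 16 + 57·t ≡ 18 (mod 32), i.e. 57·t ≡ 18 − 16 ≡ 2 (mod 32). Since 57^(−1) ≡ 9 (mod 32) (57 ≡ 25 (mod 32)), t ≡ 9·2 ≡ 18 (mod 32). So x ≡ 16 + 57·18 = 1042 (mod 1824).
Unique solution in [0, 1824): x = 1042.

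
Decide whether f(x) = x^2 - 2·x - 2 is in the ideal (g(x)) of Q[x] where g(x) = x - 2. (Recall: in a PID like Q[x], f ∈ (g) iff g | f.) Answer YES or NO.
NO

In Q[x] the ideal (g) consists of all multiples of g, so f ∈ (g) iff g | f, i.e. iff the remainder of f on division by g is 0. Divide f by g (g is monic, so eliminate the leading term of the running remainder at each step):
  leading term x^2: subtract (x)·g(x) = x^2 - 2·x, leaving -2
The remainder r(x) = -2 ≠ 0 (and deg r < deg g), so g ∤ f, i.e. f ∉ (g).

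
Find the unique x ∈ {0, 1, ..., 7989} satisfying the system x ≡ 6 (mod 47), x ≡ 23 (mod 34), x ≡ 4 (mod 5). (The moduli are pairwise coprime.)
x ≡ 5599 (mod 7990); the representative in [0, 7990) is 5599

The moduli 47, 34, 5 are pairwise coprime, so by the CRT there is a unique solution mod 47·34·5 = 7990.
Solve by successive substitution. Start with x ≡ 6 (mod 47).
  Combine with x ≡ 23 (mod 34): write x = 6 + 47·t and require 6 + 47·t ≡ 23 (mod 34), i.e. 47·t ≡ 23 − 6 ≡ 17 (mod 34). Since 47^(−1) ≡ 21 (mod 34) (47 ≡ 13 (mod 34)), t ≡ 21·17 ≡ 17 (mod 34). So x ≡ 6 + 47·17 = 805 (mod 1598).
  Combine with x ≡ 4 (mod 5): write x = 805 + 1598·t and require 805 + 1598·t ≡ 4 (mod 5), i.e. 1598·t ≡ 4 − 805 ≡ 4 (mod 5). Since 1598^(−1) ≡ 2 (mod 5) (1598 ≡ 3 (mod 5)), t ≡ 2·4 ≡ 3 (mod 5). So x ≡ 805 + 1598·3 = 5599 (mod 7990).
Unique solution in [0, 7990): x = 5599.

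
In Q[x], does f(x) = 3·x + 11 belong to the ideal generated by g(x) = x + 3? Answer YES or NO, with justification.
NO

In Q[x] the ideal (g) consists of all multiples of g, so f ∈ (g) iff g | f, i.e. iff the remainder of f on division by g is 0. Divide f by g (g is monic, so eliminate the leading term of the running remainder at each step):
  leading term 3·x: subtract (3)·g(x) = 3·x + 9, leaving 2
The remainder r(x) = 2 ≠ 0 (and deg r < deg g), so g ∤ f, i.e. f ∉ (g).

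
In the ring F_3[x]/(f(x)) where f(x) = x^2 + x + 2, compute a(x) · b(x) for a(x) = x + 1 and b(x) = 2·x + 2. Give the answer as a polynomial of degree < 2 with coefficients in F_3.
a · b ≡ 2·x + 1 (mod f(x))

Multiply as integer polynomials: a · b = 2·x^2 + 4·x + 2. Reducing coefficients mod 3: a · b ≡ 2·x^2 + x + 2. Now divide by f(x) = x^2 + x + 2 in F_3[x], eliminating the leading term at each step:
  leading term 2·x^2: subtract (2)·f(x) = 2·x^2 + 2·x + 1, leaving 2·x + 1 (coefficients mod 3)
The degree is now < 2, so this is the remainder. Hence a · b ≡ 2·x + 1 in F_3[x]/(f).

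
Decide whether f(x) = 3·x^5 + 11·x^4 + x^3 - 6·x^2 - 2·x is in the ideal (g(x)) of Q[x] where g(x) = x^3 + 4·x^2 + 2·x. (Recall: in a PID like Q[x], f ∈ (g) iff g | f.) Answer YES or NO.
In Q[x] the ideal (g) consists of all multiples of g, so f ∈ (g) iff g | f, i.e. iff the remainder of f on division by g is 0. Divide f by g (g is monic, so eliminate the leading term of the running remainder at each step):
  leading term 3·x^5: subtract (3·x^2)·g(x) = 3·x^5 + 12·x^4 + 6·x^3, leaving -x^4 - 5·x^3 - 6·x^2 - 2·x
  leading term -x^4: subtract (-x)·g(x) = -x^4 - 4·x^3 - 2·x^2, leaving -x^3 - 4·x^2 - 2·x
  leading term -x^3: subtract (-1)·g(x) = -x^3 - 4·x^2 - 2·x, leaving 0
The remainder is 0, so f(x) = g(x) · h(x) with h(x) = 3·x^2 - x - 1. Hence g | f, i.e. f ∈ (g).

Final answer: YES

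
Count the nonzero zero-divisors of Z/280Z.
Z/280Z has 183 nonzero zero-divisors

In Z/280Z each nonzero element is either a unit (gcd with 280 is 1) or a zero-divisor (gcd > 1). The number of units is φ(280): factorise 280 = 2^3 · 5 · 7, so φ(280) = (2^3 − 2^2) · (5 − 1) · (7 − 1) = 4 · 4 · 6 = 96. The nonzero elements number 280 − 1 = 279. Hence the nonzero zero-divisors number 279 − 96 = 183.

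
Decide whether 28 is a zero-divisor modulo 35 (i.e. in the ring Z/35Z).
gcd(28, 35) = 7 > 1, so 28 is not a unit in Z/35Z. In Z/nZ every nonzero non-unit is a zero-divisor: explicitly, take b = 35/gcd = 5 ≠ 0 (mod 35); then 28·5 = 140 = 4·35, i.e. 28·5 ≡ 0 (mod 35). So 28 is a zero-divisor.

Final answer: YES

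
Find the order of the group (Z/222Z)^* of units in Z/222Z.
|(Z/222Z)^*| = 72

(Z/222Z)^* consists of the classes a with gcd(a, 222) = 1, so its order is φ(222). φ is multiplicative, with φ(p^e) = p^e − p^(e−1). Factorise 222 = 2 · 3 · 37. Then
  φ(222) = (2 − 1) · (3 − 1) · (37 − 1) = 1 · 2 · 36 = 72.
Thus |(Z/222Z)^*| = 72.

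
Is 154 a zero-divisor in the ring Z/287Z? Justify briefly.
YES

gcd(154, 287) = 7 > 1, so 154 is not a unit in Z/287Z. In Z/nZ every nonzero non-unit is a zero-divisor: explicitly, take b = 287/gcd = 41 ≠ 0 (mod 287); then 154·41 = 6314 = 22·287, i.e. 154·41 ≡ 0 (mod 287). So 154 is a zero-divisor.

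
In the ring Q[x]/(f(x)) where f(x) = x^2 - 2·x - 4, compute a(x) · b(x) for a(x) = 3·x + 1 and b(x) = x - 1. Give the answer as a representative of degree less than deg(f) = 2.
First multiply in Q[x] without reducing: a · b = 3·x^2 - 2·x - 1. Now divide by f(x) = x^2 - 2·x - 4, eliminating the leading term at each step:
  leading term 3·x^2: subtract (3)·f(x) = 3·x^2 - 6·x - 12, leaving 4·x + 11
The degree is now < 2, so this is the remainder. Hence a · b ≡ 4·x + 11 in Q[x]/(f).

Final answer: a · b ≡ 4·x + 11 (mod f(x))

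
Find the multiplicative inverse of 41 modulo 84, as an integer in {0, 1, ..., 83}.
41^(−1) ≡ 41 (mod 84)

Apply the extended Euclidean algorithm to (84, 41), tracking rows (r, s, t) with s·84 + t·41 = r. Each division r_prev = q·r_cur + r_new produces the new row as (previous row) − q·(current row):
  row A: (84, 1, 0)   [1·84 + 0·41 = 84]
  row B: (41, 0, 1)   [0·84 + 1·41 = 41]
  84 = 2·41 + 2   → row C = row A − 2·row B = (2, 1, −2)   [check: 1·84 − 2·41 = 2]
  41 = 20·2 + 1   → row D = row B − 20·row C = (1, −20, 41)   [check: −20·84 + 41·41 = 1]
  2 = 2·1 + 0   → remainder 0, stop. gcd = 1 (last nonzero row D).
The gcd is 1, so 41 is invertible mod 84. The last nonzero row gives −20·84 + 41·41 = 1, so t = 41. So 41^(−1) ≡ 41 (mod 84). Verify: 41 · 41 = 1681 ≡ 1 (mod 84). ✓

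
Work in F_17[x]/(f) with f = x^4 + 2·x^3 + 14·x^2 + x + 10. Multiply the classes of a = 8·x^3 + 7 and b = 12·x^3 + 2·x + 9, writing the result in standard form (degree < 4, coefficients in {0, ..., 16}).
a · b ≡ 12·x^3 + 4·x^2 + 5·x (mod f(x))

Multiply as integer polynomials: a · b = 96·x^6 + 16·x^4 + 156·x^3 + 14·x + 63. Reducing coefficients mod 17: a · b ≡ 11·x^6 + 16·x^4 + 3·x^3 + 14·x + 12. Now divide by f(x) = x^4 + 2·x^3 + 14·x^2 + x + 10 in F_17[x], eliminating the leading term at each step:
  leading term 11·x^6: subtract (11·x^2)·f(x) = 11·x^6 + 5·x^5 + x^4 + 11·x^3 + 8·x^2, leaving 12·x^5 + 15·x^4 + 9·x^3 + 9·x^2 + 14·x + 12 (coefficients mod 17)
  leading term 12·x^5: subtract (12·x)·f(x) = 12·x^5 + 7·x^4 + 15·x^3 + 12·x^2 + x, leaving 8·x^4 + 11·x^3 + 14·x^2 + 13·x + 12 (coefficients mod 17)
  leading term 8·x^4: subtract (8)·f(x) = 8·x^4 + 16·x^3 + 10·x^2 + 8·x + 12, leaving 12·x^3 + 4·x^2 + 5·x (coefficients mod 17)
The degree is now < 4, so this is the remainder. Hence a · b ≡ 12·x^3 + 4·x^2 + 5·x in F_17[x]/(f).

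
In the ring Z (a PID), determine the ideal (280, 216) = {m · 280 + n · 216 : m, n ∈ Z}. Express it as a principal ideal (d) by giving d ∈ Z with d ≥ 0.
In the PID Z, (a, b) is generated by gcd(a, b). Compute gcd(280, 216) with the extended Euclidean algorithm, tracking rows (r, s, t) with s·280 + t·216 = r:
  row A: (280, 1, 0)   [1·280 + 0·216 = 280]
  row B: (216, 0, 1)   [0·280 + 1·216 = 216]
  280 = 1·216 + 64   → row C = row A − 1·row B = (64, 1, −1)   [check: 1·280 − 1·216 = 64]
  216 = 3·64 + 24   → row D = row B − 3·row C = (24, −3, 4)   [check: −3·280 + 4·216 = 24]
  64 = 2·24 + 16   → row E = row C − 2·row D = (16, 7, −9)   [check: 7·280 − 9·216 = 16]
  24 = 1·16 + 8   → row F = row D − 1·row E = (8, −10, 13)   [check: −10·280 + 13·216 = 8]
  16 = 2·8 + 0   → remainder 0, stop. gcd = 8 (last nonzero row F).
So gcd(280, 216) = 8, with Bézout identity −10·280 + 13·216 = 8. Containment (⊇): the Bézout identity exhibits 8 as an element of (280, 216), giving (8) ⊆ (280, 216). Containment (⊆): since 8 | 280 and 8 | 216 (280 = 8·35, 216 = 8·27), every Z-linear combination of 280 and 216 is divisible by 8, so (280, 216) ⊆ (8). Therefore (280, 216) = (8), d = 8.

Final answer: (280, 216) = (8); d = 8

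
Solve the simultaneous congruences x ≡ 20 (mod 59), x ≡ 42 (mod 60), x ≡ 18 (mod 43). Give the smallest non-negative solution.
The moduli 59, 60, 43 are pairwise coprime, so by the CRT there is a unique solution mod 59·60·43 = 152220.
Solve by successive substitution. Start with x ≡ 20 (mod 59).
  Combine with x ≡ 42 (mod 60): write x = 20 + 59·t and require 20 + 59·t ≡ 42 (mod 60), i.e. 59·t ≡ 42 − 20 ≡ 22 (mod 60). Since 59^(−1) ≡ 59 (mod 60), t ≡ 59·22 ≡ 38 (mod 60). So x ≡ 20 + 59·38 = 2262 (mod 3540).
  Combine with x ≡ 18 (mod 43): write x = 2262 + 3540·t and require 2262 + 3540·t ≡ 18 (mod 43), i.e. 3540·t ≡ 18 − 2262 ≡ 35 (mod 43). Since 3540^(−1) ≡ 40 (mod 43) (3540 ≡ 14 (mod 43)), t ≡ 40·35 ≡ 24 (mod 43). So x ≡ 2262 + 3540·24 = 87222 (mod 152220).
Unique solution in [0, 152220): x = 87222.

Final answer: x ≡ 87222 (mod 152220); the representative in [0, 152220) is 87222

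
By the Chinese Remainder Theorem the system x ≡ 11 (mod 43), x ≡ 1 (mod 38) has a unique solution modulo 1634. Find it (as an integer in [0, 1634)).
The moduli 43, 38 are pairwise coprime, so by the CRT there is a unique solution mod 43·38 = 1634.
Solve by successive substitution. Start with x ≡ 11 (mod 43).
  Combine with x ≡ 1 (mod 38): write x = 11 + 43·t and require 11 + 43·t ≡ 1 (mod 38), i.e. 43·t ≡ 1 − 11 ≡ 28 (mod 38). Since 43^(−1) ≡ 23 (mod 38) (43 ≡ 5 (mod 38)), t ≡ 23·28 ≡ 36 (mod 38). So x ≡ 11 + 43·36 = 1559 (mod 1634).
Unique solution in [0, 1634): x = 1559.

Final answer: x ≡ 1559 (mod 1634); the representative in [0, 1634) is 1559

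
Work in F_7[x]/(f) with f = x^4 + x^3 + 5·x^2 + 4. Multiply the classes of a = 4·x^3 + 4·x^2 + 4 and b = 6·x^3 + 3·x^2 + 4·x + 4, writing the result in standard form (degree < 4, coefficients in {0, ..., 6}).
a · b ≡ 2·x^3 + 4·x^2 + 3·x + 5 (mod f(x))

Multiply as integer polynomials: a · b = 24·x^6 + 36·x^5 + 28·x^4 + 56·x^3 + 28·x^2 + 16·x + 16. Reducing coefficients mod 7: a · b ≡ 3·x^6 + x^5 + 2·x + 2. Now divide by f(x) = x^4 + x^3 + 5·x^2 + 4 in F_7[x], eliminating the leading term at each step:
  leading term 3·x^6: subtract (3·x^2)·f(x) = 3·x^6 + 3·x^5 + x^4 + 5·x^2, leaving 5·x^5 + 6·x^4 + 2·x^2 + 2·x + 2 (coefficients mod 7)
  leading term 5·x^5: subtract (5·x)·f(x) = 5·x^5 + 5·x^4 + 4·x^3 + 6·x, leaving x^4 + 3·x^3 + 2·x^2 + 3·x + 2 (coefficients mod 7)
  leading term x^4: subtract (1)·f(x) = x^4 + x^3 + 5·x^2 + 4, leaving 2·x^3 + 4·x^2 + 3·x + 5 (coefficients mod 7)
The degree is now < 4, so this is the remainder. Hence a · b ≡ 2·x^3 + 4·x^2 + 3·x + 5 in F_7[x]/(f).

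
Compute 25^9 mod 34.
Use repeated squaring. Binary(9) = 1001. Walk through the bits of the exponent 9 left-to-right: at each bit after the leading one, square the running value, then multiply by 25 if the bit is 1 (always reducing mod 34):
  bit 1 = 1 (leading): start with 25.
  bit 2 = 0: square 25^2 = 625 ≡ 13 (mod 34).
  bit 3 = 0: square 13^2 = 169 ≡ 33 (mod 34).
  bit 4 = 1: square 33^2 = 1089 ≡ 1; bit is 1, so multiply 1·25 = 25 (mod 34).
Final value: 25^9 ≡ 25 (mod 34).

Final answer: 25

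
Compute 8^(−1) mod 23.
8^(−1) ≡ 3 (mod 23)

Apply the extended Euclidean algorithm to (23, 8), tracking rows (r, s, t) with s·23 + t·8 = r. Each division r_prev = q·r_cur + r_new produces the new row as (previous row) − q·(current row):
  row A: (23, 1, 0)   [1·23 + 0·8 = 23]
  row B: (8, 0, 1)   [0·23 + 1·8 = 8]
  23 = 2·8 + 7   → row C = row A − 2·row B = (7, 1, −2)   [check: 1·23 − 2·8 = 7]
  8 = 1·7 + 1   → row D = row B − 1·row C = (1, −1, 3)   [check: −1·23 + 3·8 = 1]
  7 = 7·1 + 0   → remainder 0, stop. gcd = 1 (last nonzero row D).
The gcd is 1, so 8 is invertible mod 23. The last nonzero row gives −1·23 + 3·8 = 1, so t = 3. So 8^(−1) ≡ 3 (mod 23). Verify: 8 · 3 = 24 ≡ 1 (mod 23). ✓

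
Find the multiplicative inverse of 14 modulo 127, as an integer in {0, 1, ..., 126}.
Apply the extended Euclidean algorithm to (127, 14), tracking rows (r, s, t) with s·127 + t·14 = r. Each division r_prev = q·r_cur + r_new produces the new row as (previous row) − q·(current row):
  row A: (127, 1, 0)   [1·127 + 0·14 = 127]
  row B: (14, 0, 1)   [0·127 + 1·14 = 14]
  127 = 9·14 + 1   → row C = row A − 9·row B = (1, 1, −9)   [check: 1·127 − 9·14 = 1]
  14 = 14·1 + 0   → remainder 0, stop. gcd = 1 (last nonzero row C).
The gcd is 1, so 14 is invertible mod 127. The last nonzero row gives 1·127 − 9·14 = 1, so t = −9. So 14^(−1) ≡ −9 ≡ 118 (mod 127). Verify: 14 · 118 = 1652 ≡ 1 (mod 127). ✓

Final answer: 14^(−1) ≡ 118 (mod 127)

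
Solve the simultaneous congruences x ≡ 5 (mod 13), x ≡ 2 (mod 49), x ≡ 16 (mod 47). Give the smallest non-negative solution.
x ≡ 27981 (mod 29939); the representative in [0, 29939) is 27981

The moduli 13, 49, 47 are pairwise coprime, so by the CRT there is a unique solution mod 13·49·47 = 29939.
Solve by successive substitution. Start with x ≡ 5 (mod 13).
  Combine with x ≡ 2 (mod 49): write x = 5 + 13·t and require 5 + 13·t ≡ 2 (mod 49), i.e. 13·t ≡ 2 − 5 ≡ 46 (mod 49). Since 13^(−1) ≡ 34 (mod 49), t ≡ 34·46 ≡ 45 (mod 49). So x ≡ 5 + 13·45 = 590 (mod 637).
  Combine with x ≡ 16 (mod 47): write x = 590 + 637·t and require 590 + 637·t ≡ 16 (mod 47), i.e. 637·t ≡ 16 − 590 ≡ 37 (mod 47). Since 637^(−1) ≡ 38 (mod 47) (637 ≡ 26 (mod 47)), t ≡ 38·37 ≡ 43 (mod 47). So x ≡ 590 + 637·43 = 27981 (mod 29939).
Unique solution in [0, 29939): x = 27981.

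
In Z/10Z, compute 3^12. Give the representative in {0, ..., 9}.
1

Use repeated squaring. Binary(12) = 1100. Walk through the bits of the exponent 12 left-to-right: at each bit after the leading one, square the running value, then multiply by 3 if the bit is 1 (always reducing mod 10):
  bit 1 = 1 (leading): start with 3.
  bit 2 = 1: square 3^2 = 9; bit is 1, so multiply 9·3 = 27 ≡ 7 (mod 10).
  bit 3 = 0: square 7^2 = 49 ≡ 9 (mod 10).
  bit 4 = 0: square 9^2 = 81 ≡ 1 (mod 10).
Final value: 3^12 ≡ 1 (mod 10).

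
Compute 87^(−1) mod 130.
87^(−1) ≡ 3 (mod 130)

Apply the extended Euclidean algorithm to (130, 87), tracking rows (r, s, t) with s·130 + t·87 = r. Each division r_prev = q·r_cur + r_new produces the new row as (previous row) − q·(current row):
  row A: (130, 1, 0)   [1·130 + 0·87 = 130]
  row B: (87, 0, 1)   [0·130 + 1·87 = 87]
  130 = 1·87 + 43   → row C = row A − 1·row B = (43, 1, −1)   [check: 1·130 − 1·87 = 43]
  87 = 2·43 + 1   → row D = row B − 2·row C = (1, −2, 3)   [check: −2·130 + 3·87 = 1]
  43 = 43·1 + 0   → remainder 0, stop. gcd = 1 (last nonzero row D).
The gcd is 1, so 87 is invertible mod 130. The last nonzero row gives −2·130 + 3·87 = 1, so t = 3. So 87^(−1) ≡ 3 (mod 130). Verify: 87 · 3 = 261 ≡ 1 (mod 130). ✓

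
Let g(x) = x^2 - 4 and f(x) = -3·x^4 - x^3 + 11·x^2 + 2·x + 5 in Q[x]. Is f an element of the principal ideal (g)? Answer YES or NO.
In Q[x] the ideal (g) consists of all multiples of g, so f ∈ (g) iff g | f, i.e. iff the remainder of f on division by g is 0. Divide f by g (g is monic, so eliminate the leading term of the running remainder at each step):
  leading term -3·x^4: subtract (-3·x^2)·g(x) = -3·x^4 + 12·x^2, leaving -x^3 - x^2 + 2·x + 5
  leading term -x^3: subtract (-x)·g(x) = -x^3 + 4·x, leaving -x^2 - 2·x + 5
  leading term -x^2: subtract (-1)·g(x) = 4 - x^2, leaving 1 - 2·x
The remainder r(x) = 1 - 2·x ≠ 0 (and deg r < deg g), so g ∤ f, i.e. f ∉ (g).

Final answer: NO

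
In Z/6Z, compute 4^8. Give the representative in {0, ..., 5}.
4

Use repeated squaring. Binary(8) = 1000. Walk through the bits of the exponent 8 left-to-right: at each bit after the leading one, square the running value, then multiply by 4 if the bit is 1 (always reducing mod 6):
  bit 1 = 1 (leading): start with 4.
  bit 2 = 0: square 4^2 = 16 ≡ 4 (mod 6).
  bit 3 = 0: square 4^2 = 16 ≡ 4 (mod 6).
  bit 4 = 0: square 4^2 = 16 ≡ 4 (mod 6).
Final value: 4^8 ≡ 4 (mod 6).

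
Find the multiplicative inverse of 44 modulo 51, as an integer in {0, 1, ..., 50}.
44^(−1) ≡ 29 (mod 51)

Apply the extended Euclidean algorithm to (51, 44), tracking rows (r, s, t) with s·51 + t·44 = r. Each division r_prev = q·r_cur + r_new produces the new row as (previous row) − q·(current row):
  row A: (51, 1, 0)   [1·51 + 0·44 = 51]
  row B: (44, 0, 1)   [0·51 + 1·44 = 44]
  51 = 1·44 + 7   → row C = row A − 1·row B = (7, 1, −1)   [check: 1·51 − 1·44 = 7]
  44 = 6·7 + 2   → row D = row B − 6·row C = (2, −6, 7)   [check: −6·51 + 7·44 = 2]
  7 = 3·2 + 1   → row E = row C − 3·row D = (1, 19, −22)   [check: 19·51 − 22·44 = 1]
  2 = 2·1 + 0   → remainder 0, stop. gcd = 1 (last nonzero row E).
The gcd is 1, so 44 is invertible mod 51. The last nonzero row gives 19·51 − 22·44 = 1, so t = −22. So 44^(−1) ≡ −22 ≡ 29 (mod 51). Verify: 44 · 29 = 1276 ≡ 1 (mod 51). ✓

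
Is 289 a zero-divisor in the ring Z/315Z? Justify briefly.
gcd(289, 315) = 1, so 289 is a unit in Z/315Z (it has a multiplicative inverse). A unit cannot be a zero-divisor: if 289·b ≡ 0 then multiplying both sides by 289^(−1) gives b ≡ 0. So 289 is not a zero-divisor.

Final answer: NO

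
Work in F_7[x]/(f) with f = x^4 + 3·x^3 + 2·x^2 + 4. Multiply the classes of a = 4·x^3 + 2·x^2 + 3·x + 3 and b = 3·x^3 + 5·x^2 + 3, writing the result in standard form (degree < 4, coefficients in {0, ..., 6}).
a · b ≡ 2·x^3 (mod f(x))

Multiply as integer polynomials: a · b = 12·x^6 + 26·x^5 + 19·x^4 + 36·x^3 + 21·x^2 + 9·x + 9. Reducing coefficients mod 7: a · b ≡ 5·x^6 + 5·x^5 + 5·x^4 + x^3 + 2·x + 2. Now divide by f(x) = x^4 + 3·x^3 + 2·x^2 + 4 in F_7[x], eliminating the leading term at each step:
  leading term 5·x^6: subtract (5·x^2)·f(x) = 5·x^6 + x^5 + 3·x^4 + 6·x^2, leaving 4·x^5 + 2·x^4 + x^3 + x^2 + 2·x + 2 (coefficients mod 7)
  leading term 4·x^5: subtract (4·x)·f(x) = 4·x^5 + 5·x^4 + x^3 + 2·x, leaving 4·x^4 + x^2 + 2 (coefficients mod 7)
  leading term 4·x^4: subtract (4)·f(x) = 4·x^4 + 5·x^3 + x^2 + 2, leaving 2·x^3 (coefficients mod 7)
The degree is now < 4, so this is the remainder. Hence a · b ≡ 2·x^3 in F_7[x]/(f).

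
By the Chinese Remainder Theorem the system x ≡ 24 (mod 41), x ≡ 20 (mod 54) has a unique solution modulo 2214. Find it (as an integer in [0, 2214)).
The moduli 41, 54 are pairwise coprime, so by the CRT there is a unique solution mod 41·54 = 2214.
Solve by successive substitution. Start with x ≡ 24 (mod 41).
  Combine with x ≡ 20 (mod 54): write x = 24 + 41·t and require 24 + 41·t ≡ 20 (mod 54), i.e. 41·t ≡ 20 − 24 ≡ 50 (mod 54). Since 41^(−1) ≡ 29 (mod 54), t ≡ 29·50 ≡ 46 (mod 54). So x ≡ 24 + 41·46 = 1910 (mod 2214).
Unique solution in [0, 2214): x = 1910.

Final answer: x ≡ 1910 (mod 2214); the representative in [0, 2214) is 1910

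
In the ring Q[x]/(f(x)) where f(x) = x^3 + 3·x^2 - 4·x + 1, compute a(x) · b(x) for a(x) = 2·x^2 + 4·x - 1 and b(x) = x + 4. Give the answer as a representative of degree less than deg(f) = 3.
First multiply in Q[x] without reducing: a · b = 2·x^3 + 12·x^2 + 15·x - 4. Now divide by f(x) = x^3 + 3·x^2 - 4·x + 1, eliminating the leading term at each step:
  leading term 2·x^3: subtract (2)·f(x) = 2·x^3 + 6·x^2 - 8·x + 2, leaving 6·x^2 + 23·x - 6
The degree is now < 3, so this is the remainder. Hence a · b ≡ 6·x^2 + 23·x - 6 in Q[x]/(f).

Final answer: a · b ≡ 6·x^2 + 23·x - 6 (mod f(x))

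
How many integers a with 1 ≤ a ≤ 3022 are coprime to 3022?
1510

The number of a ∈ {1, ..., 3022} with gcd(a, 3022) = 1 is by definition Euler's totient φ(3022). φ is multiplicative, with φ(p^e) = p^e − p^(e−1). Factorise 3022 = 2 · 1511. Then
  φ(3022) = (2 − 1) · (1511 − 1) = 1 · 1510 = 1510.
So there are 1510 such integers.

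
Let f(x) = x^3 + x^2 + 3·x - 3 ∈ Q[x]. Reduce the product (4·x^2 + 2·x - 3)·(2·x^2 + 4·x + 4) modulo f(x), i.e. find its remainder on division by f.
First multiply in Q[x] without reducing: a · b = 8·x^4 + 20·x^3 + 18·x^2 - 4·x - 12. Now divide by f(x) = x^3 + x^2 + 3·x - 3, eliminating the leading term at each step:
  leading term 8·x^4: subtract (8·x)·f(x) = 8·x^4 + 8·x^3 + 24·x^2 - 24·x, leaving 12·x^3 - 6·x^2 + 20·x - 12
  leading term 12·x^3: subtract (12)·f(x) = 12·x^3 + 12·x^2 + 36·x - 36, leaving -18·x^2 - 16·x + 24
The degree is now < 3, so this is the remainder. Hence a · b ≡ -18·x^2 - 16·x + 24 in Q[x]/(f).

Final answer: a · b ≡ -18·x^2 - 16·x + 24 (mod f(x))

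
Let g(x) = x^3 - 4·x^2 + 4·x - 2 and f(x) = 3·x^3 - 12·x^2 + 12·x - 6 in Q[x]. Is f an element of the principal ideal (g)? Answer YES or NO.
In Q[x] the ideal (g) consists of all multiples of g, so f ∈ (g) iff g | f, i.e. iff the remainder of f on division by g is 0. Divide f by g (g is monic, so eliminate the leading term of the running remainder at each step):
  leading term 3·x^3: subtract (3)·g(x) = 3·x^3 - 12·x^2 + 12·x - 6, leaving 0
The remainder is 0, so f(x) = g(x) · h(x) with h(x) = 3. Hence g | f, i.e. f ∈ (g).

Final answer: YES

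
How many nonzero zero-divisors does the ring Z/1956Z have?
In Z/1956Z each nonzero element is either a unit (gcd with 1956 is 1) or a zero-divisor (gcd > 1). The number of units is φ(1956): factorise 1956 = 2^2 · 3 · 163, so φ(1956) = (2^2 − 2^1) · (3 − 1) · (163 − 1) = 2 · 2 · 162 = 648. The nonzero elements number 1956 − 1 = 1955. Hence the nonzero zero-divisors number 1955 − 648 = 1307.

Final answer: Z/1956Z has 1307 nonzero zero-divisors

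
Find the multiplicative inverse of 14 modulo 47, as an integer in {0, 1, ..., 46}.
14^(−1) ≡ 37 (mod 47)

Apply the extended Euclidean algorithm to (47, 14), tracking rows (r, s, t) with s·47 + t·14 = r. Each division r_prev = q·r_cur + r_new produces the new row as (previous row) − q·(current row):
  row A: (47, 1, 0)   [1·47 + 0·14 = 47]
  row B: (14, 0, 1)   [0·47 + 1·14 = 14]
  47 = 3·14 + 5   → row C = row A − 3·row B = (5, 1, −3)   [check: 1·47 − 3·14 = 5]
  14 = 2·5 + 4   → row D = row B − 2·row C = (4, −2, 7)   [check: −2·47 + 7·14 = 4]
  5 = 1·4 + 1   → row E = row C − 1·row D = (1, 3, −10)   [check: 3·47 − 10·14 = 1]
  4 = 4·1 + 0   → remainder 0, stop. gcd = 1 (last nonzero row E).
The gcd is 1, so 14 is invertible mod 47. The last nonzero row gives 3·47 − 10·14 = 1, so t = −10. So 14^(−1) ≡ −10 ≡ 37 (mod 47). Verify: 14 · 37 = 518 ≡ 1 (mod 47). ✓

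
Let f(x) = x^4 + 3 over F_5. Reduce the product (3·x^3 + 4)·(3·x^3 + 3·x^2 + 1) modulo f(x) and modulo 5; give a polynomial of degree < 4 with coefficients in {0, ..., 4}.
Multiply as integer polynomials: a · b = 9·x^6 + 9·x^5 + 15·x^3 + 12·x^2 + 4. Reducing coefficients mod 5: a · b ≡ 4·x^6 + 4·x^5 + 2·x^2 + 4. Now divide by f(x) = x^4 + 3 in F_5[x], eliminating the leading term at each step:
  leading term 4·x^6: subtract (4·x^2)·f(x) = 4·x^6 + 2·x^2, leaving 4·x^5 + 4 (coefficients mod 5)
  leading term 4·x^5: subtract (4·x)·f(x) = 4·x^5 + 2·x, leaving 3·x + 4 (coefficients mod 5)
The degree is now < 4, so this is the remainder. Hence a · b ≡ 3·x + 4 in F_5[x]/(f).

Final answer: a · b ≡ 3·x + 4 (mod f(x))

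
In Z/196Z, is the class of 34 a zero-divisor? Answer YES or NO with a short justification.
gcd(34, 196) = 2 > 1, so 34 is not a unit in Z/196Z. In Z/nZ every nonzero non-unit is a zero-divisor: explicitly, take b = 196/gcd = 98 ≠ 0 (mod 196); then 34·98 = 3332 = 17·196, i.e. 34·98 ≡ 0 (mod 196). So 34 is a zero-divisor.

Final answer: YES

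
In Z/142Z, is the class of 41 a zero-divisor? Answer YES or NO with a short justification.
NO

gcd(41, 142) = 1, so 41 is a unit in Z/142Z (it has a multiplicative inverse). A unit cannot be a zero-divisor: if 41·b ≡ 0 then multiplying both sides by 41^(−1) gives b ≡ 0. So 41 is not a zero-divisor.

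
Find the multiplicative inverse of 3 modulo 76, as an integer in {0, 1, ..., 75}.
3^(−1) ≡ 51 (mod 76)

Apply the extended Euclidean algorithm to (76, 3), tracking rows (r, s, t) with s·76 + t·3 = r. Each division r_prev = q·r_cur + r_new produces the new row as (previous row) − q·(current row):
  row A: (76, 1, 0)   [1·76 + 0·3 = 76]
  row B: (3, 0, 1)   [0·76 + 1·3 = 3]
  76 = 25·3 + 1   → row C = row A − 25·row B = (1, 1, −25)   [check: 1·76 − 25·3 = 1]
  3 = 3·1 + 0   → remainder 0, stop. gcd = 1 (last nonzero row C).
The gcd is 1, so 3 is invertible mod 76. The last nonzero row gives 1·76 − 25·3 = 1, so t = −25. So 3^(−1) ≡ −25 ≡ 51 (mod 76). Verify: 3 · 51 = 153 ≡ 1 (mod 76). ✓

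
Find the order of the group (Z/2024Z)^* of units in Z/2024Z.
|(Z/2024Z)^*| = 880

(Z/2024Z)^* consists of the classes a with gcd(a, 2024) = 1, so its order is φ(2024). φ is multiplicative, with φ(p^e) = p^e − p^(e−1). Factorise 2024 = 2^3 · 11 · 23. Then
  φ(2024) = (2^3 − 2^2) · (11 − 1) · (23 − 1) = 4 · 10 · 22 = 880.
Thus |(Z/2024Z)^*| = 880.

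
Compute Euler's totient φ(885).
φ is multiplicative, with φ(p^e) = p^e − p^(e−1). Factorise 885 = 3 · 5 · 59. Then
  φ(885) = (3 − 1) · (5 − 1) · (59 − 1) = 2 · 4 · 58 = 464.

Final answer: φ(885) = 464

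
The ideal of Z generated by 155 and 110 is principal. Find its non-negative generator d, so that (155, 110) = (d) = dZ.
In the PID Z, (a, b) is generated by gcd(a, b). Compute gcd(155, 110) with the extended Euclidean algorithm, tracking rows (r, s, t) with s·155 + t·110 = r:
  row A: (155, 1, 0)   [1·155 + 0·110 = 155]
  row B: (110, 0, 1)   [0·155 + 1·110 = 110]
  155 = 1·110 + 45   → row C = row A − 1·row B = (45, 1, −1)   [check: 1·155 − 1·110 = 45]
  110 = 2·45 + 20   → row D = row B − 2·row C = (20, −2, 3)   [check: −2·155 + 3·110 = 20]
  45 = 2·20 + 5   → row E = row C − 2·row D = (5, 5, −7)   [check: 5·155 − 7·110 = 5]
  20 = 4·5 + 0   → remainder 0, stop. gcd = 5 (last nonzero row E).
So gcd(155, 110) = 5, with Bézout identity 5·155 − 7·110 = 5. Containment (⊇): the Bézout identity exhibits 5 as an element of (155, 110), giving (5) ⊆ (155, 110). Containment (⊆): since 5 | 155 and 5 | 110 (155 = 5·31, 110 = 5·22), every Z-linear combination of 155 and 110 is divisible by 5, so (155, 110) ⊆ (5). Therefore (155, 110) = (5), d = 5.

Final answer: (155, 110) = (5); d = 5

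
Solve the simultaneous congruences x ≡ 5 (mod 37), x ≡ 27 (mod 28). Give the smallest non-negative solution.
x ≡ 671 (mod 1036); the representative in [0, 1036) is 671

The moduli 37, 28 are pairwise coprime, so by the CRT there is a unique solution mod 37·28 = 1036.
Solve by successive substitution. Start with x ≡ 5 (mod 37).
  Combine with x ≡ 27 (mod 28): write x = 5 + 37·t and require 5 + 37·t ≡ 27 (mod 28), i.e. 37·t ≡ 27 − 5 ≡ 22 (mod 28). Since 37^(−1) ≡ 25 (mod 28) (37 ≡ 9 (mod 28)), t ≡ 25·22 ≡ 18 (mod 28). So x ≡ 5 + 37·18 = 671 (mod 1036).
Unique solution in [0, 1036): x = 671.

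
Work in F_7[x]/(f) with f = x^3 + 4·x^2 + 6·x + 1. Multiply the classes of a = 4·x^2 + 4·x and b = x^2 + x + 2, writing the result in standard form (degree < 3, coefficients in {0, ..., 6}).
a · b ≡ 6·x^2 + 3·x + 1 (mod f(x))

Multiply as integer polynomials: a · b = 4·x^4 + 8·x^3 + 12·x^2 + 8·x. Reducing coefficients mod 7: a · b ≡ 4·x^4 + x^3 + 5·x^2 + x. Now divide by f(x) = x^3 + 4·x^2 + 6·x + 1 in F_7[x], eliminating the leading term at each step:
  leading term 4·x^4: subtract (4·x)·f(x) = 4·x^4 + 2·x^3 + 3·x^2 + 4·x, leaving 6·x^3 + 2·x^2 + 4·x (coefficients mod 7)
  leading term 6·x^3: subtract (6)·f(x) = 6·x^3 + 3·x^2 + x + 6, leaving 6·x^2 + 3·x + 1 (coefficients mod 7)
The degree is now < 3, so this is the remainder. Hence a · b ≡ 6·x^2 + 3·x + 1 in F_7[x]/(f).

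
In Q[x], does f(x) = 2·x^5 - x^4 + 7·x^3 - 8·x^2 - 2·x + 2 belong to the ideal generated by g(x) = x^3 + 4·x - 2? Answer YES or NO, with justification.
YES

In Q[x] the ideal (g) consists of all multiples of g, so f ∈ (g) iff g | f, i.e. iff the remainder of f on division by g is 0. Divide f by g (g is monic, so eliminate the leading term of the running remainder at each step):
  leading term 2·x^5: subtract (2·x^2)·g(x) = 2·x^5 + 8·x^3 - 4·x^2, leaving -x^4 - x^3 - 4·x^2 - 2·x + 2
  leading term -x^4: subtract (-x)·g(x) = -x^4 - 4·x^2 + 2·x, leaving -x^3 - 4·x + 2
  leading term -x^3: subtract (-1)·g(x) = -x^3 - 4·x + 2, leaving 0
The remainder is 0, so f(x) = g(x) · h(x) with h(x) = 2·x^2 - x - 1. Hence g | f, i.e. f ∈ (g).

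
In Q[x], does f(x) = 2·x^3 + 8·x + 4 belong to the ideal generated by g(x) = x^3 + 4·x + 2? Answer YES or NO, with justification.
In Q[x] the ideal (g) consists of all multiples of g, so f ∈ (g) iff g | f, i.e. iff the remainder of f on division by g is 0. Divide f by g (g is monic, so eliminate the leading term of the running remainder at each step):
  leading term 2·x^3: subtract (2)·g(x) = 2·x^3 + 8·x + 4, leaving 0
The remainder is 0, so f(x) = g(x) · h(x) with h(x) = 2. Hence g | f, i.e. f ∈ (g).

Final answer: YES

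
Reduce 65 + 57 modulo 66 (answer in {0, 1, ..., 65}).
56

Both summands are already reduced mod 66. 65 + 57 = 122; 122 = 1·66 + 56, so (65 + 57) mod 66 = 56.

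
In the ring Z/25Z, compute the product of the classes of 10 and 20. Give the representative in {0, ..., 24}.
0

Both factors are already reduced mod 25. 10 · 20 = 200. Dividing by 25: 200 = 8·25 + 0. So (10 · 20) mod 25 = 0.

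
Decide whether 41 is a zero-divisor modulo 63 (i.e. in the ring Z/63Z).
gcd(41, 63) = 1, so 41 is a unit in Z/63Z (it has a multiplicative inverse). A unit cannot be a zero-divisor: if 41·b ≡ 0 then multiplying both sides by 41^(−1) gives b ≡ 0. So 41 is not a zero-divisor.

Final answer: NO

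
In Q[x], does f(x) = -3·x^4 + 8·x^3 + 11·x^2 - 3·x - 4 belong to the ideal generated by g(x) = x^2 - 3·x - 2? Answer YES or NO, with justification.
In Q[x] the ideal (g) consists of all multiples of g, so f ∈ (g) iff g | f, i.e. iff the remainder of f on division by g is 0. Divide f by g (g is monic, so eliminate the leading term of the running remainder at each step):
  leading term -3·x^4: subtract (-3·x^2)·g(x) = -3·x^4 + 9·x^3 + 6·x^2, leaving -x^3 + 5·x^2 - 3·x - 4
  leading term -x^3: subtract (-x)·g(x) = -x^3 + 3·x^2 + 2·x, leaving 2·x^2 - 5·x - 4
  leading term 2·x^2: subtract (2)·g(x) = 2·x^2 - 6·x - 4, leaving x
The remainder r(x) = x ≠ 0 (and deg r < deg g), so g ∤ f, i.e. f ∉ (g).

Final answer: NO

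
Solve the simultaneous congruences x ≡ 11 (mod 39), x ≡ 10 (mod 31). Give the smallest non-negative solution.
The moduli 39, 31 are pairwise coprime, so by the CRT there is a unique solution mod 39·31 = 1209.
Solve by successive substitution. Start with x ≡ 11 (mod 39).
  Combine with x ≡ 10 (mod 31): write x = 11 + 39·t and require 11 + 39·t ≡ 10 (mod 31), i.e. 39·t ≡ 10 − 11 ≡ 30 (mod 31). Since 39^(−1) ≡ 4 (mod 31) (39 ≡ 8 (mod 31)), t ≡ 4·30 ≡ 27 (mod 31). So x ≡ 11 + 39·27 = 1064 (mod 1209).
Unique solution in [0, 1209): x = 1064.

Final answer: x ≡ 1064 (mod 1209); the representative in [0, 1209) is 1064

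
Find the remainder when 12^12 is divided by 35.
Use repeated squaring. Binary(12) = 1100. Walk through the bits of the exponent 12 left-to-right: at each bit after the leading one, square the running value, then multiply by 12 if the bit is 1 (always reducing mod 35):
  bit 1 = 1 (leading): start with 12.
  bit 2 = 1: square 12^2 = 144 ≡ 4; bit is 1, so multiply 4·12 = 48 ≡ 13 (mod 35).
  bit 3 = 0: square 13^2 = 169 ≡ 29 (mod 35).
  bit 4 = 0: square 29^2 = 841 ≡ 1 (mod 35).
Final value: 12^12 ≡ 1 (mod 35).

Final answer: 1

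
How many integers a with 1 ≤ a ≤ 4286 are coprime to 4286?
2142

The number of a ∈ {1, ..., 4286} with gcd(a, 4286) = 1 is by definition Euler's totient φ(4286). φ is multiplicative, with φ(p^e) = p^e − p^(e−1). Factorise 4286 = 2 · 2143. Then
  φ(4286) = (2 − 1) · (2143 − 1) = 1 · 2142 = 2142.
So there are 2142 such integers.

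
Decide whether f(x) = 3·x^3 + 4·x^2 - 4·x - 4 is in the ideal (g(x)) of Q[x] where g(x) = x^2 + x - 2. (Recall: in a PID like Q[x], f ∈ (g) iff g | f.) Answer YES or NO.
NO

In Q[x] the ideal (g) consists of all multiples of g, so f ∈ (g) iff g | f, i.e. iff the remainder of f on division by g is 0. Divide f by g (g is monic, so eliminate the leading term of the running remainder at each step):
  leading term 3·x^3: subtract (3·x)·g(x) = 3·x^3 + 3·x^2 - 6·x, leaving x^2 + 2·x - 4
  leading term x^2: subtract (1)·g(x) = x^2 + x - 2, leaving x - 2
The remainder r(x) = x - 2 ≠ 0 (and deg r < deg g), so g ∤ f, i.e. f ∉ (g).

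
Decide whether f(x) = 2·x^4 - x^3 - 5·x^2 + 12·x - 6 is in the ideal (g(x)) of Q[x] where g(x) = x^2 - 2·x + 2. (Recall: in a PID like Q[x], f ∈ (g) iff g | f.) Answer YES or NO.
YES

In Q[x] the ideal (g) consists of all multiples of g, so f ∈ (g) iff g | f, i.e. iff the remainder of f on division by g is 0. Divide f by g (g is monic, so eliminate the leading term of the running remainder at each step):
  leading term 2·x^4: subtract (2·x^2)·g(x) = 2·x^4 - 4·x^3 + 4·x^2, leaving 3·x^3 - 9·x^2 + 12·x - 6
  leading term 3·x^3: subtract (3·x)·g(x) = 3·x^3 - 6·x^2 + 6·x, leaving -3·x^2 + 6·x - 6
  leading term -3·x^2: subtract (-3)·g(x) = -3·x^2 + 6·x - 6, leaving 0
The remainder is 0, so f(x) = g(x) · h(x) with h(x) = 2·x^2 + 3·x - 3. Hence g | f, i.e. f ∈ (g).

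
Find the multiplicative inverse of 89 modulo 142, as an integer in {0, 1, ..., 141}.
Apply the extended Euclidean algorithm to (142, 89), tracking rows (r, s, t) with s·142 + t·89 = r. Each division r_prev = q·r_cur + r_new produces the new row as (previous row) − q·(current row):
  row A: (142, 1, 0)   [1·142 + 0·89 = 142]
  row B: (89, 0, 1)   [0·142 + 1·89 = 89]
  142 = 1·89 + 53   → row C = row A − 1·row B = (53, 1, −1)   [check: 1·142 − 1·89 = 53]
  89 = 1·53 + 36   → row D = row B − 1·row C = (36, −1, 2)   [check: −1·142 + 2·89 = 36]
  53 = 1·36 + 17   → row E = row C − 1·row D = (17, 2, −3)   [check: 2·142 − 3·89 = 17]
  36 = 2·17 + 2   → row F = row D − 2·row E = (2, −5, 8)   [check: −5·142 + 8·89 = 2]
  17 = 8·2 + 1   → row G = row E − 8·row F = (1, 42, −67)   [check: 42·142 − 67·89 = 1]
  2 = 2·1 + 0   → remainder 0, stop. gcd = 1 (last nonzero row G).
The gcd is 1, so 89 is invertible mod 142. The last nonzero row gives 42·142 − 67·89 = 1, so t = −67. So 89^(−1) ≡ −67 ≡ 75 (mod 142). Verify: 89 · 75 = 6675 ≡ 1 (mod 142). ✓

Final answer: 89^(−1) ≡ 75 (mod 142)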